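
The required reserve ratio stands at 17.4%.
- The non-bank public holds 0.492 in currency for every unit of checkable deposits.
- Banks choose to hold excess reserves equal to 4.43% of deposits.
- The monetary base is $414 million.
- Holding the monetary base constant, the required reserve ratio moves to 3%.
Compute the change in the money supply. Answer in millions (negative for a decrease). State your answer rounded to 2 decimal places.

Initially m₁ = (1 + 0.492) / (0.174 + 0.0443 + 0.492) ≈ 2.100521, so M₁ = 2.100521 × 414 ≈ 869.6157 million.
After the change m₂ = (1 + 0.492) / (0.03 + 0.0443 + 0.492) ≈ 2.634646, so M₂ = 2.634646 × 414 ≈ 1090.7434 million.
ΔM = M₂ − M₁ = 1090.7434 − 869.6157 = 221.1277 million.

$221.13 million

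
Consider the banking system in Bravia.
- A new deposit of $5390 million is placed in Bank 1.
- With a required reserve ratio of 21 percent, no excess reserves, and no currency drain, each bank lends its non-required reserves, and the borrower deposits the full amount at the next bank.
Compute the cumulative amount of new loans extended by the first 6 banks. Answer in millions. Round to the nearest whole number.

$15348 million

Bank i lends (1 − rr)^i of the original deposit: Bank 1 lends 5390·0.7900 = 4258.1000, Bank 2 lends 5390·0.7900² = 3363.8990, and so on.
Summing a geometric series: total = 5390·[0.7900·(1 − 0.7900^6) / (1 − 0.7900)] ≈ 15347.6634 million.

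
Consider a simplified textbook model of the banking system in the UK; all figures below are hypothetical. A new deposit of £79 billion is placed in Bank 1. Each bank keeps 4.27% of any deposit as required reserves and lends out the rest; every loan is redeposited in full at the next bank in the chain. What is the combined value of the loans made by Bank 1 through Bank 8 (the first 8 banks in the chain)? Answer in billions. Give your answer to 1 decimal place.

£521.9 billion

Bank i lends (1 − rr)^i of the original deposit: Bank 1 lends 79·0.9573 = 75.6267, Bank 2 lends 79·0.9573² ≈ 72.3974, and so on.
Summing a geometric series: total = 79·[0.9573·(1 − 0.9573^8) / (1 − 0.9573)] ≈ 521.9178 billion.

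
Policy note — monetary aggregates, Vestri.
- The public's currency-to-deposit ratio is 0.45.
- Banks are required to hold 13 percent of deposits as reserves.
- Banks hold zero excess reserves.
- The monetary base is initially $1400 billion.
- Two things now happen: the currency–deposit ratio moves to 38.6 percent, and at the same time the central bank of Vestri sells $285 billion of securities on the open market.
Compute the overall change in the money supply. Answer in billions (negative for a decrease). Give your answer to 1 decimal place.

Before: m₁ = (1 + 0.45) / (0.13 + 0.45) = 2.5, MB₁ = 1400, so M₁ = 2.5 × 1400 = 3500 billion.
After: m₂ = (1 + 0.386) / (0.13 + 0.386) ≈ 2.686047, MB₂ = 1400 − 285 = 1115, so M₂ = 2.686047 × 1115 ≈ 2994.9424 billion.
ΔM = M₂ − M₁ = 2994.9424 − 3500 = -505.0576 billion.

-505.1 billion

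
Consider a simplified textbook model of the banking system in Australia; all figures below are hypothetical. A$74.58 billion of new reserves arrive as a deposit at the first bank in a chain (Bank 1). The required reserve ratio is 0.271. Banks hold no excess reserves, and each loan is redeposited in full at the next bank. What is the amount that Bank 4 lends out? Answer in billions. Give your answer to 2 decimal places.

Each bank lends a fraction (1 − rr) = 0.7290 of the deposit it receives, so Bank 4 receives 74.58·0.7290^3 and lends 74.58·0.7290^4 ≈ 21.0636 billion.

A$21.06 billion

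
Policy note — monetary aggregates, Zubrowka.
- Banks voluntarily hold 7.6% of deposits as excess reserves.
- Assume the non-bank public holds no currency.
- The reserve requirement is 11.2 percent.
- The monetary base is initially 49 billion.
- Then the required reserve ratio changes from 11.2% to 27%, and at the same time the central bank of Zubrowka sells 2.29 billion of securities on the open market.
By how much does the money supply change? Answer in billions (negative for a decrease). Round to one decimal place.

-125.6 billion

Before: m₁ = 1 / (0.112 + 0.076) ≈ 5.3191, MB₁ = 49, so M₁ = 5.3191 × 49 = 260.6359 billion.
After: m₂ = 1 / (0.27 + 0.076) ≈ 2.8902, MB₂ = 49 − 2.29 = 46.71, so M₂ = 2.8902 × 46.71 ≈ 135.0012 billion.
ΔM = M₂ − M₁ = 135.0012 − 260.6359 = -125.6347 billion.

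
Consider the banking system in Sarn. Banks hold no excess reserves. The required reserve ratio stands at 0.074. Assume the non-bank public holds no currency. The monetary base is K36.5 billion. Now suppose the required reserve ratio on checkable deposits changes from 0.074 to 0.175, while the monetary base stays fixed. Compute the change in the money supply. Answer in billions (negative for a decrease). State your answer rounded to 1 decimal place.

-284.7 billion

Initially m₁ = 1 / (0.074) ≈ 13.5135, so M₁ = 13.5135 × 36.5 ≈ 493.2428 billion.
After the change m₂ = 1 / (0.175) ≈ 5.7143, so M₂ = 5.7143 × 36.5 ≈ 208.5719 billion.
ΔM = M₂ − M₁ = 208.5719 − 493.2428 = -284.6709 billion.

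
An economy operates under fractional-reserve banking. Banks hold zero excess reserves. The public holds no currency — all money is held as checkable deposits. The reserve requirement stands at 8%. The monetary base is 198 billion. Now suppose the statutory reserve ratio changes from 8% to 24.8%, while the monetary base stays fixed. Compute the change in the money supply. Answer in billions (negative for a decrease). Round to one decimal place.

Initially m₁ = 1 / (0.08) = 12.5, so M₁ = 12.5 × 198 = 2475 billion.
After the change m₂ = 1 / (0.248) ≈ 4.03226, so M₂ = 4.03226 × 198 ≈ 798.3875 billion.
ΔM = M₂ − M₁ = 798.3875 − 2475 = -1676.6125 billion.

-1676.6 billion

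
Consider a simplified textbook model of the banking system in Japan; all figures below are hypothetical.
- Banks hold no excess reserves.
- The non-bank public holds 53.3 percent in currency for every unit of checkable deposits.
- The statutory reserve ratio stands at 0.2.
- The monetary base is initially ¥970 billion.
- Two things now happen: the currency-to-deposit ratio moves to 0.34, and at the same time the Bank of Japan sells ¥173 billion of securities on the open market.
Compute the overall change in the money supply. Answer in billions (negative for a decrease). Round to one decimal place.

-50.9 billion

Before: m₁ = (1 + 0.533) / (0.2 + 0.533) ≈ 2.09141, MB₁ = 970, so M₁ = 2.09141 × 970 = 2028.6677 billion.
After: m₂ = (1 + 0.34) / (0.2 + 0.34) ≈ 2.48148, MB₂ = 970 − 173 = 797, so M₂ = 2.48148 × 797 ≈ 1977.7396 billion.
ΔM = M₂ − M₁ = 1977.7396 − 2028.6677 = -50.9281 billion.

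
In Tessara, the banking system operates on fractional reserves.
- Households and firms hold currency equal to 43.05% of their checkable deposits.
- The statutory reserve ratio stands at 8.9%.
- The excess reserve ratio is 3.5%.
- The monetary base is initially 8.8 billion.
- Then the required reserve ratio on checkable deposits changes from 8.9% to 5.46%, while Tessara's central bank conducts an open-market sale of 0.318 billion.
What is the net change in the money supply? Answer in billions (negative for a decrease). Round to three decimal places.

Before: m₁ = (1 + 0.4305) / (0.089 + 0.035 + 0.4305) ≈ 2.57980, MB₁ = 8.8, so M₁ = 2.57980 × 8.8 ≈ 22.7022 billion.
After: m₂ = (1 + 0.4305) / (0.0546 + 0.035 + 0.4305) ≈ 2.75043, MB₂ = 8.8 − 0.318 = 8.482, so M₂ = 2.75043 × 8.482 ≈ 23.3291 billion.
ΔM = M₂ − M₁ = 23.3291 − 22.7022 = 0.6269 billion.

0.627 billion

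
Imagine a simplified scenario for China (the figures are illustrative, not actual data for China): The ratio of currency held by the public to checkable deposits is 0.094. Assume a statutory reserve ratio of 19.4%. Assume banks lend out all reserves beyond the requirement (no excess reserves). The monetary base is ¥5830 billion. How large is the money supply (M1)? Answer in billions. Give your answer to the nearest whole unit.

The money multiplier is m = (1 + c) / (rr + c) = (1 + 0.094) / (0.194 + 0.094) ≈ 3.79861.
So M = m × MB = 3.79861 × 5830 = 22145.8963 billion.

¥22146 billion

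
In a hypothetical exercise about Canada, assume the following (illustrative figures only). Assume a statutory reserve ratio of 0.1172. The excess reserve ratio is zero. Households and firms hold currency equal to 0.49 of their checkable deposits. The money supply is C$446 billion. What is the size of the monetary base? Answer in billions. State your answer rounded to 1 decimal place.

The money multiplier is m = (1 + c) / (rr + c) = (1 + 0.49) / (0.1172 + 0.49) ≈ 2.45389.
MB = M / m = 446 / 2.45389 ≈ 181.7522 billion.

C$181.8 billion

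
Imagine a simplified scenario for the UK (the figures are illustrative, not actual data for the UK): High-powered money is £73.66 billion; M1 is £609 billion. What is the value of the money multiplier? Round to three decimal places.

8.268

The money multiplier is m = M / MB = 609 / 73.66 ≈ 8.26772.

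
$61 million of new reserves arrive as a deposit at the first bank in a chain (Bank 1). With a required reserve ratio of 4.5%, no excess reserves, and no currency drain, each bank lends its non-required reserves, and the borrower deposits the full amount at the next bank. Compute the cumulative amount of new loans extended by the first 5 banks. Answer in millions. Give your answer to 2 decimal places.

Bank i lends (1 − rr)^i of the original deposit: Bank 1 lends 61·0.9550 = 58.2550, Bank 2 lends 61·0.9550² ≈ 55.6335, and so on.
Summing a geometric series: total = 61·[0.9550·(1 − 0.9550^5) / (1 − 0.9550)] ≈ 266.2136 million.

$266.21 million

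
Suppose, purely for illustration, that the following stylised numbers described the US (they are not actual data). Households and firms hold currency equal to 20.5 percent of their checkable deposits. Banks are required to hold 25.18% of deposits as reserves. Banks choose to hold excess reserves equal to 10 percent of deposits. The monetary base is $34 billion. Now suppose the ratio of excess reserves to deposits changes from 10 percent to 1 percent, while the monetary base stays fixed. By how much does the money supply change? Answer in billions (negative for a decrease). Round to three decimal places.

$14.187 billion

Initially m₁ = (1 + 0.205) / (0.2518 + 0.1 + 0.205) ≈ 2.164152, so M₁ = 2.164152 × 34 ≈ 73.5812 billion.
After the change m₂ = (1 + 0.205) / (0.2518 + 0.01 + 0.205) ≈ 2.581405, so M₂ = 2.581405 × 34 ≈ 87.7678 billion.
ΔM = M₂ − M₁ = 87.7678 − 73.5812 = 14.1866 billion.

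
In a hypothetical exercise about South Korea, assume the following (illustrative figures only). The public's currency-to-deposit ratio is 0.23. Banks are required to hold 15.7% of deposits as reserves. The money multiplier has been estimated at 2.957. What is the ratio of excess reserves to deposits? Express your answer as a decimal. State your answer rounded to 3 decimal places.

Using m = 2.957. Since m = (1 + c)/(c + rr + e), the denominator satisfies c + rr + e = (1 + c)/m = (1 + 0.23) / 2.957 ≈ 0.415962.
With c = 0.23 and rr = 0.157, the ratio of excess reserves to deposits is 0.415962 − 0.23 − 0.157 = 0.028962.

0.029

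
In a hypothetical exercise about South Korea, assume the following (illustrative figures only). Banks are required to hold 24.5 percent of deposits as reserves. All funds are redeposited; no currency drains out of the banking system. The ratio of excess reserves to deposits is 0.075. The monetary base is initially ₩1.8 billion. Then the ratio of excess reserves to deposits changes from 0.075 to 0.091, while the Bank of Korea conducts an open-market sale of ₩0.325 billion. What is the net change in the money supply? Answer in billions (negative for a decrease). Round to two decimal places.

-1.24 billion

Before: m₁ = 1 / (0.245 + 0.075) = 3.1250, MB₁ = 1.8, so M₁ = 3.1250 × 1.8 = 5.625 billion.
After: m₂ = 1 / (0.245 + 0.091) ≈ 2.9762, MB₂ = 1.8 − 0.325 = 1.475, so M₂ = 2.9762 × 1.475 ≈ 4.3899 billion.
ΔM = M₂ − M₁ = 4.3899 − 5.625 = -1.2351 billion.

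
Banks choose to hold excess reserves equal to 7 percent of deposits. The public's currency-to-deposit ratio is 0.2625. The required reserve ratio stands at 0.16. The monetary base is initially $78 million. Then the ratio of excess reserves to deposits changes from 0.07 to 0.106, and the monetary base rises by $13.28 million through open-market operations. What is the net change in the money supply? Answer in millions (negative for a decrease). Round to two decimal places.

Before: m₁ = (1 + 0.2625) / (0.16 + 0.07 + 0.2625) ≈ 2.56345, MB₁ = 78, so M₁ = 2.56345 × 78 = 199.9491 million.
After: m₂ = (1 + 0.2625) / (0.16 + 0.106 + 0.2625) ≈ 2.38884, MB₂ = 78 + 13.28 = 91.28, so M₂ = 2.38884 × 91.28 ≈ 218.0533 million.
ΔM = M₂ − M₁ = 218.0533 − 199.9491 = 18.1042 million.

$18.10 million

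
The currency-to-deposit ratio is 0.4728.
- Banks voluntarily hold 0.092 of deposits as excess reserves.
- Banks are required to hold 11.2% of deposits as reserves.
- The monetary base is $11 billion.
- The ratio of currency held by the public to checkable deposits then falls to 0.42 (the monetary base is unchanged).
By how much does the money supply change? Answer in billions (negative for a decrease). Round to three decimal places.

$1.095 billion

Initially m₁ = (1 + 0.4728) / (0.112 + 0.092 + 0.4728) ≈ 2.176123, so M₁ = 2.176123 × 11 ≈ 23.9374 billion.
After the change m₂ = (1 + 0.42) / (0.112 + 0.092 + 0.42) ≈ 2.275641, so M₂ = 2.275641 × 11 ≈ 25.0321 billion.
ΔM = M₂ − M₁ = 25.0321 − 23.9374 = 1.0947 billion.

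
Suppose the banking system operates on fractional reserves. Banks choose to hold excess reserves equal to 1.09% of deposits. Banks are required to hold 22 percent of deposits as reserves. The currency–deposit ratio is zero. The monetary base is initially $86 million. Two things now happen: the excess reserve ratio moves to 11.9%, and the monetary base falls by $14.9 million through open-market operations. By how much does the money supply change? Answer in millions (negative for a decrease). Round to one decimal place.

Before: m₁ = 1 / (0.22 + 0.0109) ≈ 4.3309, MB₁ = 86, so M₁ = 4.3309 × 86 = 372.4574 million.
After: m₂ = 1 / (0.22 + 0.119) ≈ 2.9499, MB₂ = 86 − 14.9 = 71.1, so M₂ = 2.9499 × 71.1 ≈ 209.7379 million.
ΔM = M₂ − M₁ = 209.7379 − 372.4574 = -162.7195 million.

-162.7 million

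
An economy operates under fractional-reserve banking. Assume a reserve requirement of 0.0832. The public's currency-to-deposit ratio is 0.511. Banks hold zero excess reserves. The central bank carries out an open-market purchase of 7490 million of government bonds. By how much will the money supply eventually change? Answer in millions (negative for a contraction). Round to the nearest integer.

The money multiplier is m = (1 + c) / (rr + c) = (1 + 0.511) / (0.0832 + 0.511) ≈ 2.54291.
The purchase adds 7490 million of base, so ΔM = m × ΔMB = 2.54291 × (+7490) = 19046.3959 million.

19046 million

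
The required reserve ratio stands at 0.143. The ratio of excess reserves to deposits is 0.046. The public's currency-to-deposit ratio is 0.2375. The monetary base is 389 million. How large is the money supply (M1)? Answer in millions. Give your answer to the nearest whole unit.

The money multiplier is m = (1 + c) / (rr + e + c) = (1 + 0.2375) / (0.143 + 0.046 + 0.2375) ≈ 2.9015.
So M = m × MB = 2.9015 × 389 = 1128.6835 million.

1129 million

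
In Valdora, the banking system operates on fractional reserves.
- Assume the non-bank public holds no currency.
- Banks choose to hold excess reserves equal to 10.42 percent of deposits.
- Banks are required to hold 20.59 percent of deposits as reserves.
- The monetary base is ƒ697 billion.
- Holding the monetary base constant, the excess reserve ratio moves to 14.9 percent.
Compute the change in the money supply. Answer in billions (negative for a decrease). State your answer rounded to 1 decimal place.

Initially m₁ = 1 / (0.2059 + 0.1042) ≈ 3.22477, so M₁ = 3.22477 × 697 ≈ 2247.6647 billion.
After the change m₂ = 1 / (0.2059 + 0.149) ≈ 2.81770, so M₂ = 2.81770 × 697 = 1963.9369 billion.
ΔM = M₂ − M₁ = 1963.9369 − 2247.6647 = -283.7278 billion.

-283.7 billion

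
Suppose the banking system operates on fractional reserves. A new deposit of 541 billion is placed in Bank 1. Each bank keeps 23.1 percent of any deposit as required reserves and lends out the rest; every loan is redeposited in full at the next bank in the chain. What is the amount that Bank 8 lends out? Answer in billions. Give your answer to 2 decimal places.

66.16 billion

Each bank lends a fraction (1 − rr) = 0.7690 of the deposit it receives, so Bank 8 receives 541·0.7690^7 and lends 541·0.7690^8 ≈ 66.1619 billion.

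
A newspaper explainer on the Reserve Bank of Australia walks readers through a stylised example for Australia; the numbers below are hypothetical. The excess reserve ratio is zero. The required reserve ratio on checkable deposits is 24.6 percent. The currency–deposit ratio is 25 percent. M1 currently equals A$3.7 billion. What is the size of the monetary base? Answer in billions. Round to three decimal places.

A$1.468 billion

The money multiplier is m = (1 + c) / (rr + c) = (1 + 0.25) / (0.246 + 0.25) ≈ 2.52016.
MB = M / m = 3.7 / 2.52016 ≈ 1.4682 billion.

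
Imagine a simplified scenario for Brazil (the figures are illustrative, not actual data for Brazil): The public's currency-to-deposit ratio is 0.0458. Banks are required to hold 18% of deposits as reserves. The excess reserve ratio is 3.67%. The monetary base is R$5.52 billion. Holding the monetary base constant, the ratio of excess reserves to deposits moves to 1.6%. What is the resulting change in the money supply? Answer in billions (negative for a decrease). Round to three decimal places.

Initially m₁ = (1 + 0.0458) / (0.18 + 0.0367 + 0.0458) = 3.98400, so M₁ = 3.98400 × 5.52 ≈ 21.9917 billion.
After the change m₂ = (1 + 0.0458) / (0.18 + 0.016 + 0.0458) ≈ 4.32506, so M₂ = 4.32506 × 5.52 ≈ 23.8743 billion.
ΔM = M₂ − M₁ = 23.8743 − 21.9917 = 1.8826 billion.

R$1.883 billion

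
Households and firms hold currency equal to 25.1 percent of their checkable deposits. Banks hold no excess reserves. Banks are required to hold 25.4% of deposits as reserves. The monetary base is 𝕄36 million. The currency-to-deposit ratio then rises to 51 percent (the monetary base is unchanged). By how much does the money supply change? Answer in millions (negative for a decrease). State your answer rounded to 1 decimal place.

Initially m₁ = (1 + 0.251) / (0.254 + 0.251) ≈ 2.4772, so M₁ = 2.4772 × 36 = 89.1792 million.
After the change m₂ = (1 + 0.51) / (0.254 + 0.51) ≈ 1.9764, so M₂ = 1.9764 × 36 = 71.1504 million.
ΔM = M₂ − M₁ = 71.1504 − 89.1792 = -18.0288 million.

-18.0 million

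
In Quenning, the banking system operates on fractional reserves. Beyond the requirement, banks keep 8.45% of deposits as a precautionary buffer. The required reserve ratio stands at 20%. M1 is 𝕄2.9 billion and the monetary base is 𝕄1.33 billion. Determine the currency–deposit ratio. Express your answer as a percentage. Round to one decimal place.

Using m = M/MB = 2.9/1.33 ≈ 2.180451. From m = (1 + c)/(c + rr + e), rearranging gives 1 + c = m·(c + rr + e), so c·(1 − m) = m·(rr + e) − 1.
Hence c = [m·(rr + e) − 1]/(1 − m) = [2.180451 × (0.2 + 0.0845) − 1] / (1 − 2.180451) ≈ 0.321624.

32.2%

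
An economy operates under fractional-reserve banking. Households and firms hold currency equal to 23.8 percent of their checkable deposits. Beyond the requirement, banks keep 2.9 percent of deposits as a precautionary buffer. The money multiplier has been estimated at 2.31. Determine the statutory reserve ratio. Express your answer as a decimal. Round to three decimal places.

Using m = 2.31. Since m = (1 + c)/(c + rr + e), the denominator satisfies c + rr + e = (1 + c)/m = (1 + 0.238) / 2.31 ≈ 0.535931.
With c = 0.238 and e = 0.029, the statutory reserve ratio is 0.535931 − 0.238 − 0.029 = 0.268931.

0.269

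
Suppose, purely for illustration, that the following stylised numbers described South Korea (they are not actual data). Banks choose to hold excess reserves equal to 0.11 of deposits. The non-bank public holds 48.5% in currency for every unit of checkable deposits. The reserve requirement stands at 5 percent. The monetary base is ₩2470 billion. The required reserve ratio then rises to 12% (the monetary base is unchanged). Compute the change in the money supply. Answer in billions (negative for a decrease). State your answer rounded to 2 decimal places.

-556.74 billion

Initially m₁ = (1 + 0.485) / (0.05 + 0.11 + 0.485) ≈ 2.3023256, so M₁ = 2.3023256 × 2470 ≈ 5686.7442 billion.
After the change m₂ = (1 + 0.485) / (0.12 + 0.11 + 0.485) ≈ 2.0769231, so M₂ = 2.0769231 × 2470 ≈ 5130.0001 billion.
ΔM = M₂ − M₁ = 5130.0001 − 5686.7442 = -556.7441 billion.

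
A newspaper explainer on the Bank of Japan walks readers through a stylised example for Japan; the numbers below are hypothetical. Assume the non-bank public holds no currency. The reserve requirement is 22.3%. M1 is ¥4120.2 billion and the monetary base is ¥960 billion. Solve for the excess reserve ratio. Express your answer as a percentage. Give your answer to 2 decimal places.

1.00%

Using m = M/MB = 4120.2/960 = 4.291875. Since m = (1 + c)/(c + rr + e), the denominator satisfies c + rr + e = (1 + c)/m = (1 + 0) / 4.291875 ≈ 0.232998.
With c = 0 and rr = 0.223, the excess reserve ratio is 0.232998 − 0 − 0.223 = 0.009998.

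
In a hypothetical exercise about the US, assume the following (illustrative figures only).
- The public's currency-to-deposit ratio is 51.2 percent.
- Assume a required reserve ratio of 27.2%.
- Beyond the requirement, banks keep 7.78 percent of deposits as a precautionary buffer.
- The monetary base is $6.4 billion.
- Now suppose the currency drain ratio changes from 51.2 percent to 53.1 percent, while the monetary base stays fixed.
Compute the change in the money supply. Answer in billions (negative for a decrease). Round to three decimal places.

-0.104 billion

Initially m₁ = (1 + 0.512) / (0.272 + 0.0778 + 0.512) ≈ 1.75447, so M₁ = 1.75447 × 6.4 ≈ 11.2286 billion.
After the change m₂ = (1 + 0.531) / (0.272 + 0.0778 + 0.531) ≈ 1.73819, so M₂ = 1.73819 × 6.4 ≈ 11.1244 billion.
ΔM = M₂ − M₁ = 11.1244 − 11.2286 = -0.1042 billion.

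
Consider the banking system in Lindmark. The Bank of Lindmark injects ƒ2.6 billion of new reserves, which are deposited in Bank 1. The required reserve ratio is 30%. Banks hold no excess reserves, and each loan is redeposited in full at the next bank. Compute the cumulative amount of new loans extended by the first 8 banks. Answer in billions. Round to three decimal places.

Bank i lends (1 − rr)^i of the original deposit: Bank 1 lends 2.6·0.7000 = 1.8200, Bank 2 lends 2.6·0.7000² = 1.2740, and so on.
Summing a geometric series: total = 2.6·[0.7000·(1 − 0.7000^8) / (1 − 0.7000)] ≈ 5.7169 billion.

ƒ5.717 billion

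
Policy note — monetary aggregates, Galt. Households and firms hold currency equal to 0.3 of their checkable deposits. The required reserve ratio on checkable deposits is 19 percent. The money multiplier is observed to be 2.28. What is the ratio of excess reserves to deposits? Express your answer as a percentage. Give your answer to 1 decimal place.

8.0%

Using m = 2.28. Since m = (1 + c)/(c + rr + e), the denominator satisfies c + rr + e = (1 + c)/m = (1 + 0.3) / 2.28 ≈ 0.570175.
With c = 0.3 and rr = 0.19, the ratio of excess reserves to deposits is 0.570175 − 0.3 − 0.19 = 0.080175.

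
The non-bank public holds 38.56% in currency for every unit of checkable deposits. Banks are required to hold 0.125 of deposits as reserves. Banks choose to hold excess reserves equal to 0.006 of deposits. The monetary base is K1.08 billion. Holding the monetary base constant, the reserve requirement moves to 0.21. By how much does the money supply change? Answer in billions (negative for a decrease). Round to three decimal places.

-0.409 billion

Initially m₁ = (1 + 0.3856) / (0.125 + 0.006 + 0.3856) ≈ 2.68215, so M₁ = 2.68215 × 1.08 ≈ 2.8967 billion.
After the change m₂ = (1 + 0.3856) / (0.21 + 0.006 + 0.3856) ≈ 2.30319, so M₂ = 2.30319 × 1.08 ≈ 2.4874 billion.
ΔM = M₂ − M₁ = 2.4874 − 2.8967 = -0.4093 billion.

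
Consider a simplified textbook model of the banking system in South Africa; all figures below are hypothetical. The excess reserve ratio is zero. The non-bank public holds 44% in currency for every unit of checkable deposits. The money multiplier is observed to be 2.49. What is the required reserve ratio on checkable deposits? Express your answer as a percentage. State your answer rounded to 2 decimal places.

13.83%

Using m = 2.49. Since m = (1 + c)/(c + rr + e), the denominator satisfies c + rr + e = (1 + c)/m = (1 + 0.44) / 2.49 ≈ 0.578313.
With c = 0.44 and e = 0, the required reserve ratio on checkable deposits is 0.578313 − 0.44 − 0 = 0.138313.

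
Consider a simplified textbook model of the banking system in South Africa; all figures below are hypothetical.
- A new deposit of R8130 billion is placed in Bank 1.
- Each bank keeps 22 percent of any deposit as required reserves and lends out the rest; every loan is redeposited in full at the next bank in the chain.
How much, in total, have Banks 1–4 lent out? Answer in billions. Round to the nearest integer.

Bank i lends (1 − rr)^i of the original deposit: Bank 1 lends 8130·0.7800 = 6341.4000, Bank 2 lends 8130·0.7800² = 4946.2920, and so on.
Summing a geometric series: total = 8130·[0.7800·(1 − 0.7800^4) / (1 − 0.7800)] ≈ 18155.1238 billion.

R18155 billion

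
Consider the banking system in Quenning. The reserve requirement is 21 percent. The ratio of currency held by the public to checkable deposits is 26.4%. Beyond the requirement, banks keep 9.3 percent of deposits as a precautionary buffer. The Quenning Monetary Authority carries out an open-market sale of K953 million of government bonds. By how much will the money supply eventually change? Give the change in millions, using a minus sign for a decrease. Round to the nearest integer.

-2125 million

The money multiplier is m = (1 + c) / (rr + e + c) = (1 + 0.264) / (0.21 + 0.093 + 0.264) ≈ 2.2293.
The sale removes 953 million of base, so ΔM = m × ΔMB = 2.2293 × (−953) = -2124.5229 million.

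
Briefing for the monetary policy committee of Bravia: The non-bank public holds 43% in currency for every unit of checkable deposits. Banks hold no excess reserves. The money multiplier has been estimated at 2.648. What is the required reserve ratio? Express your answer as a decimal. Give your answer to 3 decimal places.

0.110

Using m = 2.648. Since m = (1 + c)/(c + rr + e), the denominator satisfies c + rr + e = (1 + c)/m = (1 + 0.43) / 2.648 ≈ 0.540030.
With c = 0.43 and e = 0, the required reserve ratio is 0.540030 − 0.43 − 0 = 0.11003.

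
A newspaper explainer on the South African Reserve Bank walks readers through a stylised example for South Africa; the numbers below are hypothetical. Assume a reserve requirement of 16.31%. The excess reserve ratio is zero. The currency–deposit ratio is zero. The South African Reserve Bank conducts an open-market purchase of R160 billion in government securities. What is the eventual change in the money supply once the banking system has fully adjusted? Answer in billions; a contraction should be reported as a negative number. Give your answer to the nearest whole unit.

R981 billion

The simple money multiplier is m = 1/rr = 1/0.1631 ≈ 6.1312.
An open-market purchase increases the monetary base by 160 billion, so ΔM = m × ΔMB = 6.1312 × 160 = 980.992 billion.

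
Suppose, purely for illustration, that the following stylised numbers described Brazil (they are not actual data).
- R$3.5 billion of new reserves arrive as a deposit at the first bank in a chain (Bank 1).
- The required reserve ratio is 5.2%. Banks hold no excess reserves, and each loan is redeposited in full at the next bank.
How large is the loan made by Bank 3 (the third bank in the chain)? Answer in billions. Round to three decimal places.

Each bank lends a fraction (1 − rr) = 0.9480 of the deposit it receives, so Bank 3 receives 3.5·0.9480^2 and lends 3.5·0.9480^3 ≈ 2.9819 billion.

R$2.982 billion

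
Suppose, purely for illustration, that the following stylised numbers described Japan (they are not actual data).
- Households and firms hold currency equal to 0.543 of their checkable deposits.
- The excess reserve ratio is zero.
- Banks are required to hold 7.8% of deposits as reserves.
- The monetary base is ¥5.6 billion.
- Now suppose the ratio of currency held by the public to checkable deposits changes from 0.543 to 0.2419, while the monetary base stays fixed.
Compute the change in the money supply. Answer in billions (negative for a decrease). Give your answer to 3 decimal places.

Initially m₁ = (1 + 0.543) / (0.078 + 0.543) ≈ 2.48470, so M₁ = 2.48470 × 5.6 ≈ 13.9143 billion.
After the change m₂ = (1 + 0.2419) / (0.078 + 0.2419) ≈ 3.88215, so M₂ = 3.88215 × 5.6 ≈ 21.74 billion.
ΔM = M₂ − M₁ = 21.74 − 13.9143 = 7.8257 billion.

¥7.826 billion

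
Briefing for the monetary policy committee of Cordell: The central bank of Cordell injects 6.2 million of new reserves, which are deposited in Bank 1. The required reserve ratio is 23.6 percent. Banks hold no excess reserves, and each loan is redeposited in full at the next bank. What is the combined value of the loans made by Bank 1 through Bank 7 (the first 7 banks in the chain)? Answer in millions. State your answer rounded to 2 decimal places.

Bank i lends (1 − rr)^i of the original deposit: Bank 1 lends 6.2·0.7640 = 4.7368, Bank 2 lends 6.2·0.7640² ≈ 3.6189, and so on.
Summing a geometric series: total = 6.2·[0.7640·(1 − 0.7640^7) / (1 − 0.7640)] ≈ 17.0217 million.

17.02 million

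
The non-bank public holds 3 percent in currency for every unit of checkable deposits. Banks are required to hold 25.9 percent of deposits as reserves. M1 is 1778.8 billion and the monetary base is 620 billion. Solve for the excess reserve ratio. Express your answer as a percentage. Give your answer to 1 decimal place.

7.0%

Using m = M/MB = 1778.8/620 ≈ 2.869032. Since m = (1 + c)/(c + rr + e), the denominator satisfies c + rr + e = (1 + c)/m = (1 + 0.03) / 2.869032 ≈ 0.359006.
With c = 0.03 and rr = 0.259, the excess reserve ratio is 0.359006 − 0.03 − 0.259 = 0.070006.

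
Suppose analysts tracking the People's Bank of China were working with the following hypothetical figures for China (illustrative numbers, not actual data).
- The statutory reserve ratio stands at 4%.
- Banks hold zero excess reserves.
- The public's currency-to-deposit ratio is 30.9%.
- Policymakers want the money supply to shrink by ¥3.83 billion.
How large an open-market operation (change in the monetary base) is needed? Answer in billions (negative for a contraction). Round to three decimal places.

-1.021 billion

The money multiplier is m = (1 + c) / (rr + c) = (1 + 0.309) / (0.04 + 0.309) ≈ 3.75072.
ΔMB = ΔM / m = (−3.83) / 3.75072 ≈ -1.0211 billion.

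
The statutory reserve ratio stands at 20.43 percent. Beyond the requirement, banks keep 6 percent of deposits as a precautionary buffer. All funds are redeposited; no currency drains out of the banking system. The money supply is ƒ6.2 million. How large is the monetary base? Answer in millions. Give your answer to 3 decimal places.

The money multiplier is m = 1 / (rr + e) = 1 / (0.2043 + 0.06) ≈ 3.78358.
MB = M / m = 6.2 / 3.78358 ≈ 1.6387 million.

ƒ1.639 million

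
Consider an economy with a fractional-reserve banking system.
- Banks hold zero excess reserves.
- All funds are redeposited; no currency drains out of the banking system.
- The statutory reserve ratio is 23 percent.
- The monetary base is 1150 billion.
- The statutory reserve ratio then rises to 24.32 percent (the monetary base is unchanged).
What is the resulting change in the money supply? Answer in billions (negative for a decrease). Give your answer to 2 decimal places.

Initially m₁ = 1 / (0.23) ≈ 4.3478261, so M₁ = 4.3478261 × 1150 ≈ 5000 billion.
After the change m₂ = 1 / (0.2432) ≈ 4.1118421, so M₂ = 4.1118421 × 1150 ≈ 4728.6184 billion.
ΔM = M₂ − M₁ = 4728.6184 − 5000 = -271.3816 billion.

-271.38 billion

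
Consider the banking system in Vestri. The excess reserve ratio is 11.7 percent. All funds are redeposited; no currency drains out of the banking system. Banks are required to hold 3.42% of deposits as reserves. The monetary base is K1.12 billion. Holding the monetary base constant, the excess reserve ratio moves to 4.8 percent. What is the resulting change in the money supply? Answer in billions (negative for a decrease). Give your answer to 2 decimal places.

K6.22 billion

Initially m₁ = 1 / (0.0342 + 0.117) ≈ 6.6138, so M₁ = 6.6138 × 1.12 ≈ 7.4075 billion.
After the change m₂ = 1 / (0.0342 + 0.048) ≈ 12.1655, so M₂ = 12.1655 × 1.12 ≈ 13.6254 billion.
ΔM = M₂ − M₁ = 13.6254 − 7.4075 = 6.2179 billion.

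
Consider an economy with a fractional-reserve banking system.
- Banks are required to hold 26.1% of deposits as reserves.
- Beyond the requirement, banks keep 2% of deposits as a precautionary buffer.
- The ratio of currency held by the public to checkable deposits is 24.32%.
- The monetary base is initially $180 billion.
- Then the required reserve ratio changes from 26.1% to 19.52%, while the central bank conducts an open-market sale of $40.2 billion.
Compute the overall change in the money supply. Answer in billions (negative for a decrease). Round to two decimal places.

-47.75 billion

Before: m₁ = (1 + 0.2432) / (0.261 + 0.02 + 0.2432) ≈ 2.371614, MB₁ = 180, so M₁ = 2.371614 × 180 ≈ 426.8905 billion.
After: m₂ = (1 + 0.2432) / (0.1952 + 0.02 + 0.2432) ≈ 2.712042, MB₂ = 180 − 40.2 = 139.8, so M₂ = 2.712042 × 139.8 ≈ 379.1435 billion.
ΔM = M₂ − M₁ = 379.1435 − 426.8905 = -47.747 billion.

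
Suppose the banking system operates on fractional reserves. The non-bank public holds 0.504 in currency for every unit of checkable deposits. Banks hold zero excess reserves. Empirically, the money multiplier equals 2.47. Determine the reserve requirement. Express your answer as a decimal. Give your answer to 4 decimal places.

Using m = 2.47. Since m = (1 + c)/(c + rr + e), the denominator satisfies c + rr + e = (1 + c)/m = (1 + 0.504) / 2.47 ≈ 0.608907.
With c = 0.504 and e = 0, the reserve requirement is 0.608907 − 0.504 − 0 = 0.104907.

0.1049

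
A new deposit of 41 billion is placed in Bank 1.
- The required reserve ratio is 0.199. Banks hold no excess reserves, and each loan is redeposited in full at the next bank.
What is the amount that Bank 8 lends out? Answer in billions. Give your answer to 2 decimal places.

6.95 billion

Each bank lends a fraction (1 − rr) = 0.8010 of the deposit it receives, so Bank 8 receives 41·0.8010^7 and lends 41·0.8010^8 ≈ 6.9477 billion.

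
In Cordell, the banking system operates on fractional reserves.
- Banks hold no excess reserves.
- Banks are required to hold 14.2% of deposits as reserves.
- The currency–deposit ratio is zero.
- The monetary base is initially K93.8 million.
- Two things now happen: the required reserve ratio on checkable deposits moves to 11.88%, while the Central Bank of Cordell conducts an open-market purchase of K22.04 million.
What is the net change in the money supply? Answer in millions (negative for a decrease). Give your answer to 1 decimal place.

K314.5 million

Before: m₁ = 1 / (0.142) ≈ 7.04225, MB₁ = 93.8, so M₁ = 7.04225 × 93.8 ≈ 660.563 million.
After: m₂ = 1 / (0.1188) ≈ 8.41751, MB₂ = 93.8 + 22.04 = 115.84, so M₂ = 8.41751 × 115.84 ≈ 975.0844 million.
ΔM = M₂ − M₁ = 975.0844 − 660.563 = 314.5214 million.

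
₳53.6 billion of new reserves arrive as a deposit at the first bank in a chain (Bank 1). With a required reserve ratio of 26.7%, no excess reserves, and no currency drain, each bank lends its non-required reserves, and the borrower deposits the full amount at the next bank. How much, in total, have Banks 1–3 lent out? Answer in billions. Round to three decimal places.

₳89.197 billion

Bank i lends (1 − rr)^i of the original deposit: Bank 1 lends 53.6·0.7330 = 39.2888, Bank 2 lends 53.6·0.7330² ≈ 28.7987, and so on.
Summing a geometric series: total = 53.6·[0.7330·(1 − 0.7330^3) / (1 − 0.7330)] ≈ 89.1969 billion.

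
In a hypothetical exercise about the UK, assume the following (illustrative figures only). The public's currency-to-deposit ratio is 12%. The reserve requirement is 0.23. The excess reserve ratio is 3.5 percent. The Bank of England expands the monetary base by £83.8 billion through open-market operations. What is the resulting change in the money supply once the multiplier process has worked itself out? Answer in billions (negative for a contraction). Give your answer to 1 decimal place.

£243.8 billion

The money multiplier is m = (1 + c) / (rr + e + c) = (1 + 0.12) / (0.23 + 0.035 + 0.12) ≈ 2.9091.
The purchase adds 83.8 billion of base, so ΔM = m × ΔMB = 2.9091 × (+83.8) ≈ 243.7826 billion.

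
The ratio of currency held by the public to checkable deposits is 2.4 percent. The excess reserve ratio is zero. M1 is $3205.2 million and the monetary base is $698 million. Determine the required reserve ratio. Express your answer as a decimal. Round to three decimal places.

Using m = M/MB = 3205.2/698 ≈ 4.591977. Since m = (1 + c)/(c + rr + e), the denominator satisfies c + rr + e = (1 + c)/m = (1 + 0.024) / 4.591977 ≈ 0.222998.
With c = 0.024 and e = 0, the required reserve ratio is 0.222998 − 0.024 − 0 = 0.198998.

0.199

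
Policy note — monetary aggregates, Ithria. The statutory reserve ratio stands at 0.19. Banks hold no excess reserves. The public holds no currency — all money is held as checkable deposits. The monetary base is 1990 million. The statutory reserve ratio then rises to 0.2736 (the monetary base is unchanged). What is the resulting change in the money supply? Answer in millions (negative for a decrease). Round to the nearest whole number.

Initially m₁ = 1 / (0.19) ≈ 5.26316, so M₁ = 5.26316 × 1990 = 10473.6884 million.
After the change m₂ = 1 / (0.2736) ≈ 3.65497, so M₂ = 3.65497 × 1990 = 7273.3903 million.
ΔM = M₂ − M₁ = 7273.3903 − 10473.6884 = -3200.2981 million.

-3200 million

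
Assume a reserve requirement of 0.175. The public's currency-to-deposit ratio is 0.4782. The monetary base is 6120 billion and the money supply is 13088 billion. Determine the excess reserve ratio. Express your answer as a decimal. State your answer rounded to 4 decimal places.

0.0380

Using m = M/MB = 13088/6120 ≈ 2.138562. Since m = (1 + c)/(c + rr + e), the denominator satisfies c + rr + e = (1 + c)/m = (1 + 0.4782) / 2.138562 ≈ 0.691212.
With c = 0.4782 and rr = 0.175, the excess reserve ratio is 0.691212 − 0.4782 − 0.175 = 0.038012.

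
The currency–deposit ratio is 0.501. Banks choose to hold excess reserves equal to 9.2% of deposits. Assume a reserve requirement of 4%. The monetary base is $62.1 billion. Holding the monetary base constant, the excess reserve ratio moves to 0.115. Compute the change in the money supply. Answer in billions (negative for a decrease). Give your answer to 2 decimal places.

-5.16 billion

Initially m₁ = (1 + 0.501) / (0.04 + 0.092 + 0.501) ≈ 2.37125, so M₁ = 2.37125 × 62.1 ≈ 147.2546 billion.
After the change m₂ = (1 + 0.501) / (0.04 + 0.115 + 0.501) ≈ 2.28811, so M₂ = 2.28811 × 62.1 ≈ 142.0916 billion.
ΔM = M₂ − M₁ = 142.0916 − 147.2546 = -5.163 billion.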